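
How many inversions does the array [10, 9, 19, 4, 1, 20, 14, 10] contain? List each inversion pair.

Finding inversions in [10, 9, 19, 4, 1, 20, 14, 10]:

(0, 1): arr[0]=10 > arr[1]=9
(0, 3): arr[0]=10 > arr[3]=4
(0, 4): arr[0]=10 > arr[4]=1
(1, 3): arr[1]=9 > arr[3]=4
(1, 4): arr[1]=9 > arr[4]=1
(2, 3): arr[2]=19 > arr[3]=4
(2, 4): arr[2]=19 > arr[4]=1
(2, 6): arr[2]=19 > arr[6]=14
(2, 7): arr[2]=19 > arr[7]=10
(3, 4): arr[3]=4 > arr[4]=1
(5, 6): arr[5]=20 > arr[6]=14
(5, 7): arr[5]=20 > arr[7]=10
(6, 7): arr[6]=14 > arr[7]=10

Total inversions: 13

The array has 13 inversion(s): (0,1), (0,3), (0,4), (1,3), (1,4), (2,3), (2,4), (2,6), (2,7), (3,4), (5,6), (5,7), (6,7). Each pair (i,j) satisfies i < j and arr[i] > arr[j].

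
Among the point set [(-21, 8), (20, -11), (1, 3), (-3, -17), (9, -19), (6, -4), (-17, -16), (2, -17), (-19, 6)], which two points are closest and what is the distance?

Computing all pairwise distances among 9 points:

d((-21, 8), (20, -11)) = 45.1885
d((-21, 8), (1, 3)) = 22.561
d((-21, 8), (-3, -17)) = 30.8058
d((-21, 8), (9, -19)) = 40.3609
d((-21, 8), (6, -4)) = 29.5466
d((-21, 8), (-17, -16)) = 24.3311
d((-21, 8), (2, -17)) = 33.9706
d((-21, 8), (-19, 6)) = 2.8284 <-- minimum
d((20, -11), (1, 3)) = 23.6008
d((20, -11), (-3, -17)) = 23.7697
d((20, -11), (9, -19)) = 13.6015
d((20, -11), (6, -4)) = 15.6525
d((20, -11), (-17, -16)) = 37.3363
d((20, -11), (2, -17)) = 18.9737
d((20, -11), (-19, 6)) = 42.5441
d((1, 3), (-3, -17)) = 20.3961
d((1, 3), (9, -19)) = 23.4094
d((1, 3), (6, -4)) = 8.6023
d((1, 3), (-17, -16)) = 26.1725
d((1, 3), (2, -17)) = 20.025
d((1, 3), (-19, 6)) = 20.2237
d((-3, -17), (9, -19)) = 12.1655
d((-3, -17), (6, -4)) = 15.8114
d((-3, -17), (-17, -16)) = 14.0357
d((-3, -17), (2, -17)) = 5.0
d((-3, -17), (-19, 6)) = 28.0179
d((9, -19), (6, -4)) = 15.2971
d((9, -19), (-17, -16)) = 26.1725
d((9, -19), (2, -17)) = 7.2801
d((9, -19), (-19, 6)) = 37.5366
d((6, -4), (-17, -16)) = 25.9422
d((6, -4), (2, -17)) = 13.6015
d((6, -4), (-19, 6)) = 26.9258
d((-17, -16), (2, -17)) = 19.0263
d((-17, -16), (-19, 6)) = 22.0907
d((2, -17), (-19, 6)) = 31.1448

Closest pair: (-21, 8) and (-19, 6) with distance 2.8284

The closest pair is (-21, 8) and (-19, 6) with Euclidean distance 2.8284. For 9 points, brute-force pairwise comparison is shown above. For large n, the divide-and-conquer algorithm (sort by x, recurse on halves, check the dividing strip) achieves O(n log n).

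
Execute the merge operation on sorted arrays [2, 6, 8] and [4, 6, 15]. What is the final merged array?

Merging process:

Compare 2 vs 4: take 2 from left. Merged: [2]
Compare 6 vs 4: take 4 from right. Merged: [2, 4]
Compare 6 vs 6: take 6 from left. Merged: [2, 4, 6]
Compare 8 vs 6: take 6 from right. Merged: [2, 4, 6, 6]
Compare 8 vs 15: take 8 from left. Merged: [2, 4, 6, 6, 8]
Append remaining from right: [15]. Merged: [2, 4, 6, 6, 8, 15]

Final merged array: [2, 4, 6, 6, 8, 15]
Total comparisons: 5

The merged array is [2, 4, 6, 6, 8, 15], requiring 5 comparisons. The merge step runs in O(n) time where n is the total number of elements.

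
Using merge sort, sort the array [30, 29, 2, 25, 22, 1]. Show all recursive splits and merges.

Merge sort trace:

Split: [30, 29, 2, 25, 22, 1] -> [30, 29, 2] and [25, 22, 1]
  Split: [30, 29, 2] -> [30] and [29, 2]
    Split: [29, 2] -> [29] and [2]
    Merge: [29] + [2] -> [2, 29]
  Merge: [30] + [2, 29] -> [2, 29, 30]
  Split: [25, 22, 1] -> [25] and [22, 1]
    Split: [22, 1] -> [22] and [1]
    Merge: [22] + [1] -> [1, 22]
  Merge: [25] + [1, 22] -> [1, 22, 25]
Merge: [2, 29, 30] + [1, 22, 25] -> [1, 2, 22, 25, 29, 30]

Final sorted array: [1, 2, 22, 25, 29, 30]

The merge sort proceeds by recursively splitting the array and merging sorted halves.
After all merges, the sorted array is [1, 2, 22, 25, 29, 30].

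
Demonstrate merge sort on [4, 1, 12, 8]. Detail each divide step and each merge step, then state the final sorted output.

Merge sort trace:

Split: [4, 1, 12, 8] -> [4, 1] and [12, 8]
  Split: [4, 1] -> [4] and [1]
  Merge: [4] + [1] -> [1, 4]
  Split: [12, 8] -> [12] and [8]
  Merge: [12] + [8] -> [8, 12]
Merge: [1, 4] + [8, 12] -> [1, 4, 8, 12]

Final sorted array: [1, 4, 8, 12]

The merge sort proceeds by recursively splitting the array and merging sorted halves.
After all merges, the sorted array is [1, 4, 8, 12].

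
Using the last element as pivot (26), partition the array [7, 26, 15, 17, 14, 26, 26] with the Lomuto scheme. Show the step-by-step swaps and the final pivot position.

Lomuto partition with pivot = 26:

Initial array: [7, 26, 15, 17, 14, 26, 26]

arr[0]=7 <= 26: swap with position 0, array becomes [7, 26, 15, 17, 14, 26, 26]
arr[1]=26 <= 26: swap with position 1, array becomes [7, 26, 15, 17, 14, 26, 26]
arr[2]=15 <= 26: swap with position 2, array becomes [7, 26, 15, 17, 14, 26, 26]
arr[3]=17 <= 26: swap with position 3, array becomes [7, 26, 15, 17, 14, 26, 26]
arr[4]=14 <= 26: swap with position 4, array becomes [7, 26, 15, 17, 14, 26, 26]
arr[5]=26 <= 26: swap with position 5, array becomes [7, 26, 15, 17, 14, 26, 26]

Place pivot at position 6: [7, 26, 15, 17, 14, 26, 26]
Pivot position: 6

After partitioning with pivot 26, the array becomes [7, 26, 15, 17, 14, 26, 26]. The pivot is placed at index 6. All elements to the left of the pivot are <= 26, and all elements to the right are > 26.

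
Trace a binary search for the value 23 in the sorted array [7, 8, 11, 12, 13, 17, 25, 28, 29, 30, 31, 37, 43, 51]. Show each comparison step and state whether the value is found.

Binary search for 23 in [7, 8, 11, 12, 13, 17, 25, 28, 29, 30, 31, 37, 43, 51]:

lo=0, hi=13, mid=6, arr[mid]=25 -> 25 > 23, search left half
lo=0, hi=5, mid=2, arr[mid]=11 -> 11 < 23, search right half
lo=3, hi=5, mid=4, arr[mid]=13 -> 13 < 23, search right half
lo=5, hi=5, mid=5, arr[mid]=17 -> 17 < 23, search right half
lo=6 > hi=5, target 23 not found

Binary search determines that 23 is not in the array after 4 comparisons. The search space was exhausted without finding the target.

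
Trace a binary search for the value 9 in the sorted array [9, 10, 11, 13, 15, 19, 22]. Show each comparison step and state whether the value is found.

Binary search for 9 in [9, 10, 11, 13, 15, 19, 22]:

lo=0, hi=6, mid=3, arr[mid]=13 -> 13 > 9, search left half
lo=0, hi=2, mid=1, arr[mid]=10 -> 10 > 9, search left half
lo=0, hi=0, mid=0, arr[mid]=9 -> Found target at index 0!

Binary search finds 9 at index 0 after 3 comparisons. The search repeatedly halves the search space by comparing with the middle element.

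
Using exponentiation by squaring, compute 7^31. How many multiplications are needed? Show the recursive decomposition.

Computing 7^31 by squaring (build up from 7^1; each line after the first costs one multiplication):

7^1 = 7
7^2 = (7^1)^2 = 7^2 = 49
7^3 = 7 * 7^2 = 7 * 49 = 343
7^6 = (7^3)^2 = 343^2 = 117649
7^7 = 7 * 7^6 = 7 * 117649 = 823543
7^14 = (7^7)^2 = 823543^2 = 678223072849
7^15 = 7 * 7^14 = 7 * 678223072849 = 4747561509943
7^30 = (7^15)^2 = 4747561509943^2 = 22539340290692258087863249
7^31 = 7 * 7^30 = 7 * 22539340290692258087863249 = 157775382034845806615042743

Result: 157775382034845806615042743
Multiplications needed: 8 (8 lines after 7^1)

7^31 = 157775382034845806615042743. Using exponentiation by squaring, this requires 8 multiplications. The key idea: if the exponent is even, square the half-power; if odd, multiply by the base once.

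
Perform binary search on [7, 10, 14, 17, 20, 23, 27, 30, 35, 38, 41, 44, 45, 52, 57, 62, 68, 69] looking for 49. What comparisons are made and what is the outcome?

Binary search for 49 in [7, 10, 14, 17, 20, 23, 27, 30, 35, 38, 41, 44, 45, 52, 57, 62, 68, 69]:

lo=0, hi=17, mid=8, arr[mid]=35 -> 35 < 49, search right half
lo=9, hi=17, mid=13, arr[mid]=52 -> 52 > 49, search left half
lo=9, hi=12, mid=10, arr[mid]=41 -> 41 < 49, search right half
lo=11, hi=12, mid=11, arr[mid]=44 -> 44 < 49, search right half
lo=12, hi=12, mid=12, arr[mid]=45 -> 45 < 49, search right half
lo=13 > hi=12, target 49 not found

Binary search determines that 49 is not in the array after 5 comparisons. The search space was exhausted without finding the target.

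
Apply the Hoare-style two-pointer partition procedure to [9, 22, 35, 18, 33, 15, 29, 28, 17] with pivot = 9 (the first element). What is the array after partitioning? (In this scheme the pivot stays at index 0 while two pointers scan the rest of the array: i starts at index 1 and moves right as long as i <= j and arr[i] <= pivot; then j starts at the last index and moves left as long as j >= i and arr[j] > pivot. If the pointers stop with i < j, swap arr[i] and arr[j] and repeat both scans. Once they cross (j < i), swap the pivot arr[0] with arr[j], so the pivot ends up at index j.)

Hoare-style two-pointer partition with pivot = 9:

Initial array: [9, 22, 35, 18, 33, 15, 29, 28, 17]

Pointers start at i = 1, j = 8.
i ends at 1, j ends at 0: the pointers have crossed (j < i), so scanning stops.

j = 0, so swapping arr[0] with arr[j] leaves the pivot at position 0: [9, 22, 35, 18, 33, 15, 29, 28, 17]
Pivot position: 0

After partitioning with pivot 9, the array becomes [9, 22, 35, 18, 33, 15, 29, 28, 17]. The pivot is placed at index 0. All elements to the left of the pivot are <= 9, and all elements to the right are > 9.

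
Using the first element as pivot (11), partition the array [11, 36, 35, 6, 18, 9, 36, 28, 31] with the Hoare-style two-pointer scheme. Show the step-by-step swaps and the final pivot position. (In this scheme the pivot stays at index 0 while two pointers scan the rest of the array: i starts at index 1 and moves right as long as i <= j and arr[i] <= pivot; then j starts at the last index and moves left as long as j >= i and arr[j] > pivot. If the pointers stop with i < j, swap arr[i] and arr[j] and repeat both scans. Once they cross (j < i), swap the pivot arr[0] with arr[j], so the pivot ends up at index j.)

Hoare-style two-pointer partition with pivot = 11:

Initial array: [11, 36, 35, 6, 18, 9, 36, 28, 31]

Pointers start at i = 1, j = 8.
i stops at index 1 (arr[1]=36 > 11), j stops at index 5 (arr[5]=9 <= 11): swap arr[1] and arr[5], array becomes [11, 9, 35, 6, 18, 36, 36, 28, 31]
i stops at index 2 (arr[2]=35 > 11), j stops at index 3 (arr[3]=6 <= 11): swap arr[2] and arr[3], array becomes [11, 9, 6, 35, 18, 36, 36, 28, 31]
i ends at 3, j ends at 2: the pointers have crossed (j < i), so scanning stops.

Swap pivot arr[0] with arr[2] to place pivot at position 2: [6, 9, 11, 35, 18, 36, 36, 28, 31]
Pivot position: 2

After partitioning with pivot 11, the array becomes [6, 9, 11, 35, 18, 36, 36, 28, 31]. The pivot is placed at index 2. All elements to the left of the pivot are <= 11, and all elements to the right are > 11.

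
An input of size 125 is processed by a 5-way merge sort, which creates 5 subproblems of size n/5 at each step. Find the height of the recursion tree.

For divide and conquer with division factor 5:

Problem sizes at each level:
Level 0: 125
Level 1: 25
Level 2: 5
Level 3: 1

The root is level 0 and the size-1 base case is level 3 (the tree spans levels 0 through 3, i.e. 4 levels counting the root), so the depth is the number of divisions: log_5(125) = 3

The recursion tree depth is log_5(125) = 3. At each level, the problem size is divided by 5, so it takes 3 divisions to reduce to a base case of size 1. The algorithm makes 5 recursive calls at each level.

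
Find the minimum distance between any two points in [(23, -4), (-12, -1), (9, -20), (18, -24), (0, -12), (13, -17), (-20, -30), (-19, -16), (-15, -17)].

Computing all pairwise distances among 9 points:

d((23, -4), (-12, -1)) = 35.1283
d((23, -4), (9, -20)) = 21.2603
d((23, -4), (18, -24)) = 20.6155
d((23, -4), (0, -12)) = 24.3516
d((23, -4), (13, -17)) = 16.4012
d((23, -4), (-20, -30)) = 50.2494
d((23, -4), (-19, -16)) = 43.6807
d((23, -4), (-15, -17)) = 40.1622
d((-12, -1), (9, -20)) = 28.3196
d((-12, -1), (18, -24)) = 37.8021
d((-12, -1), (0, -12)) = 16.2788
d((-12, -1), (13, -17)) = 29.6816
d((-12, -1), (-20, -30)) = 30.0832
d((-12, -1), (-19, -16)) = 16.5529
d((-12, -1), (-15, -17)) = 16.2788
d((9, -20), (18, -24)) = 9.8489
d((9, -20), (0, -12)) = 12.0416
d((9, -20), (13, -17)) = 5.0
d((9, -20), (-20, -30)) = 30.6757
d((9, -20), (-19, -16)) = 28.2843
d((9, -20), (-15, -17)) = 24.1868
d((18, -24), (0, -12)) = 21.6333
d((18, -24), (13, -17)) = 8.6023
d((18, -24), (-20, -30)) = 38.4708
d((18, -24), (-19, -16)) = 37.855
d((18, -24), (-15, -17)) = 33.7343
d((0, -12), (13, -17)) = 13.9284
d((0, -12), (-20, -30)) = 26.9072
d((0, -12), (-19, -16)) = 19.4165
d((0, -12), (-15, -17)) = 15.8114
d((13, -17), (-20, -30)) = 35.4683
d((13, -17), (-19, -16)) = 32.0156
d((13, -17), (-15, -17)) = 28.0
d((-20, -30), (-19, -16)) = 14.0357
d((-20, -30), (-15, -17)) = 13.9284
d((-19, -16), (-15, -17)) = 4.1231 <-- minimum

Closest pair: (-19, -16) and (-15, -17) with distance 4.1231

The closest pair is (-19, -16) and (-15, -17) with Euclidean distance 4.1231. For 9 points, brute-force pairwise comparison is shown above. For large n, the divide-and-conquer algorithm (sort by x, recurse on halves, check the dividing strip) achieves O(n log n).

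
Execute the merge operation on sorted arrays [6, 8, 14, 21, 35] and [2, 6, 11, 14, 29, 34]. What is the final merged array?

Merging process:

Compare 6 vs 2: take 2 from right. Merged: [2]
Compare 6 vs 6: take 6 from left. Merged: [2, 6]
Compare 8 vs 6: take 6 from right. Merged: [2, 6, 6]
Compare 8 vs 11: take 8 from left. Merged: [2, 6, 6, 8]
Compare 14 vs 11: take 11 from right. Merged: [2, 6, 6, 8, 11]
Compare 14 vs 14: take 14 from left. Merged: [2, 6, 6, 8, 11, 14]
Compare 21 vs 14: take 14 from right. Merged: [2, 6, 6, 8, 11, 14, 14]
Compare 21 vs 29: take 21 from left. Merged: [2, 6, 6, 8, 11, 14, 14, 21]
Compare 35 vs 29: take 29 from right. Merged: [2, 6, 6, 8, 11, 14, 14, 21, 29]
Compare 35 vs 34: take 34 from right. Merged: [2, 6, 6, 8, 11, 14, 14, 21, 29, 34]
Append remaining from left: [35]. Merged: [2, 6, 6, 8, 11, 14, 14, 21, 29, 34, 35]

Final merged array: [2, 6, 6, 8, 11, 14, 14, 21, 29, 34, 35]
Total comparisons: 10

The merged array is [2, 6, 6, 8, 11, 14, 14, 21, 29, 34, 35], requiring 10 comparisons. The merge step runs in O(n) time where n is the total number of elements.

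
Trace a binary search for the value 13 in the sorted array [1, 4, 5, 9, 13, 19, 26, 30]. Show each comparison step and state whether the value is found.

Binary search for 13 in [1, 4, 5, 9, 13, 19, 26, 30]:

lo=0, hi=7, mid=3, arr[mid]=9 -> 9 < 13, search right half
lo=4, hi=7, mid=5, arr[mid]=19 -> 19 > 13, search left half
lo=4, hi=4, mid=4, arr[mid]=13 -> Found target at index 4!

Binary search finds 13 at index 4 after 3 comparisons. The search repeatedly halves the search space by comparing with the middle element.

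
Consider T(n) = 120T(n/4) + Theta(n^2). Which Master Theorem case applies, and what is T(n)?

Master Theorem for T(n) = 120T(n/4) + O(n^2):

a = 120, b = 4, c = 2
log_b(a) = log_4(120) = 3.4534

Case 1: c = 2 < log_4(120) = 3.4534
T(n) = O(n^(log_4 120))

For T(n) = 120T(n/4) + O(n^2): log_4(120) = 3.4534. This is Case 1 of the Master Theorem (c < log_b(a), work dominated by leaves), giving O(n^(log_4 120)).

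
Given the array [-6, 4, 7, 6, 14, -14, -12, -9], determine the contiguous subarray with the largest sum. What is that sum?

Using Kadane's algorithm on [-6, 4, 7, 6, 14, -14, -12, -9]:

Scanning through the array:
Position 1 (value 4): max_ending_here = 4, max_so_far = 4
Position 2 (value 7): max_ending_here = 11, max_so_far = 11
Position 3 (value 6): max_ending_here = 17, max_so_far = 17
Position 4 (value 14): max_ending_here = 31, max_so_far = 31
Position 5 (value -14): max_ending_here = 17, max_so_far = 31
Position 6 (value -12): max_ending_here = 5, max_so_far = 31
Position 7 (value -9): max_ending_here = -4, max_so_far = 31

Maximum subarray: [4, 7, 6, 14]
Maximum sum: 31

The maximum subarray is [4, 7, 6, 14] with sum 31. This subarray runs from index 1 to index 4.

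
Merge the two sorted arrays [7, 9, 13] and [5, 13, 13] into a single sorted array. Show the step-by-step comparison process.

Merging process:

Compare 7 vs 5: take 5 from right. Merged: [5]
Compare 7 vs 13: take 7 from left. Merged: [5, 7]
Compare 9 vs 13: take 9 from left. Merged: [5, 7, 9]
Compare 13 vs 13: take 13 from left. Merged: [5, 7, 9, 13]
Append remaining from right: [13, 13]. Merged: [5, 7, 9, 13, 13, 13]

Final merged array: [5, 7, 9, 13, 13, 13]
Total comparisons: 4

The merged array is [5, 7, 9, 13, 13, 13], requiring 4 comparisons. The merge step runs in O(n) time where n is the total number of elements.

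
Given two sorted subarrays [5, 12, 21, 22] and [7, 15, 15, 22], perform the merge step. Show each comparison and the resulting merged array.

Merging process:

Compare 5 vs 7: take 5 from left. Merged: [5]
Compare 12 vs 7: take 7 from right. Merged: [5, 7]
Compare 12 vs 15: take 12 from left. Merged: [5, 7, 12]
Compare 21 vs 15: take 15 from right. Merged: [5, 7, 12, 15]
Compare 21 vs 15: take 15 from right. Merged: [5, 7, 12, 15, 15]
Compare 21 vs 22: take 21 from left. Merged: [5, 7, 12, 15, 15, 21]
Compare 22 vs 22: take 22 from left. Merged: [5, 7, 12, 15, 15, 21, 22]
Append remaining from right: [22]. Merged: [5, 7, 12, 15, 15, 21, 22, 22]

Final merged array: [5, 7, 12, 15, 15, 21, 22, 22]
Total comparisons: 7

The merged array is [5, 7, 12, 15, 15, 21, 22, 22], requiring 7 comparisons. The merge step runs in O(n) time where n is the total number of elements.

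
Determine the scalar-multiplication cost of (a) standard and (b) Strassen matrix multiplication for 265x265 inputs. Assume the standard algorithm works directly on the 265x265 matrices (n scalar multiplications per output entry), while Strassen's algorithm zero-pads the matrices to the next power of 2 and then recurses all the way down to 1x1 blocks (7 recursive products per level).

Matrix multiplication for 265x265 matrices:

Strassen's algorithm requires power-of-2 dimensions. Pad 265x265 to 512x512 (next power of 2).

Standard algorithm: 265^3 = 18609625 multiplications
Strassen's algorithm: 7^(log2(512)) = 7^9 = 40353607 multiplications
Difference: 18609625 - 40353607 = -21743982 (Strassen uses MORE here due to padding overhead — for small or just-over-power-of-2 n, padding can outweigh the per-level savings)

Standard: 18609625 multiplications (265^3). Strassen: 40353607 multiplications (7^9, after padding to 512x512). Strassen reduces 8 recursive multiplications to 7 at each level.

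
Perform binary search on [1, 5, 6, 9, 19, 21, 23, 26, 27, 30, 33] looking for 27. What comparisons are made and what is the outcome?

Binary search for 27 in [1, 5, 6, 9, 19, 21, 23, 26, 27, 30, 33]:

lo=0, hi=10, mid=5, arr[mid]=21 -> 21 < 27, search right half
lo=6, hi=10, mid=8, arr[mid]=27 -> Found target at index 8!

Binary search finds 27 at index 8 after 2 comparisons. The search repeatedly halves the search space by comparing with the middle element.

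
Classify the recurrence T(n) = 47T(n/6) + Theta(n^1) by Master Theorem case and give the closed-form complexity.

Master Theorem for T(n) = 47T(n/6) + O(n^1):

a = 47, b = 6, c = 1
log_b(a) = log_6(47) = 2.1488

Case 1: c = 1 < log_6(47) = 2.1488
T(n) = O(n^(log_6 47))

For T(n) = 47T(n/6) + O(n^1): log_6(47) = 2.1488. This is Case 1 of the Master Theorem (c < log_b(a), work dominated by leaves), giving O(n^(log_6 47)).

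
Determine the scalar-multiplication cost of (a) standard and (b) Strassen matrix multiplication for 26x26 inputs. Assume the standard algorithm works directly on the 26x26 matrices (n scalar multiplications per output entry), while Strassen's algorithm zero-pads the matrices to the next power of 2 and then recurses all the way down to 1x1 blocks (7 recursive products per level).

Matrix multiplication for 26x26 matrices:

Strassen's algorithm requires power-of-2 dimensions. Pad 26x26 to 32x32 (next power of 2).

Standard algorithm: 26^3 = 17576 multiplications
Strassen's algorithm: 7^(log2(32)) = 7^5 = 16807 multiplications
Savings: 17576 - 16807 = 769 multiplications

Standard: 17576 multiplications (26^3). Strassen: 16807 multiplications (7^5, after padding to 32x32). Strassen reduces 8 recursive multiplications to 7 at each level.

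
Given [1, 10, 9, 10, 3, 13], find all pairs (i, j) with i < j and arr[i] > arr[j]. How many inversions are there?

Finding inversions in [1, 10, 9, 10, 3, 13]:

(1, 2): arr[1]=10 > arr[2]=9
(1, 4): arr[1]=10 > arr[4]=3
(2, 4): arr[2]=9 > arr[4]=3
(3, 4): arr[3]=10 > arr[4]=3

Total inversions: 4

The array has 4 inversion(s): (1,2), (1,4), (2,4), (3,4). Each pair (i,j) satisfies i < j and arr[i] > arr[j].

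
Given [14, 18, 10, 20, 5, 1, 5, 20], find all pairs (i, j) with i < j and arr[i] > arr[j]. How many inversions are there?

Finding inversions in [14, 18, 10, 20, 5, 1, 5, 20]:

(0, 2): arr[0]=14 > arr[2]=10
(0, 4): arr[0]=14 > arr[4]=5
(0, 5): arr[0]=14 > arr[5]=1
(0, 6): arr[0]=14 > arr[6]=5
(1, 2): arr[1]=18 > arr[2]=10
(1, 4): arr[1]=18 > arr[4]=5
(1, 5): arr[1]=18 > arr[5]=1
(1, 6): arr[1]=18 > arr[6]=5
(2, 4): arr[2]=10 > arr[4]=5
(2, 5): arr[2]=10 > arr[5]=1
(2, 6): arr[2]=10 > arr[6]=5
(3, 4): arr[3]=20 > arr[4]=5
(3, 5): arr[3]=20 > arr[5]=1
(3, 6): arr[3]=20 > arr[6]=5
(4, 5): arr[4]=5 > arr[5]=1

Total inversions: 15

The array has 15 inversion(s): (0,2), (0,4), (0,5), (0,6), (1,2), (1,4), (1,5), (1,6), (2,4), (2,5), (2,6), (3,4), (3,5), (3,6), (4,5). Each pair (i,j) satisfies i < j and arr[i] > arr[j].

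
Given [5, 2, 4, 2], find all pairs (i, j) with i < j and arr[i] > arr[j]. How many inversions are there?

Finding inversions in [5, 2, 4, 2]:

(0, 1): arr[0]=5 > arr[1]=2
(0, 2): arr[0]=5 > arr[2]=4
(0, 3): arr[0]=5 > arr[3]=2
(2, 3): arr[2]=4 > arr[3]=2

Total inversions: 4

The array has 4 inversion(s): (0,1), (0,2), (0,3), (2,3). Each pair (i,j) satisfies i < j and arr[i] > arr[j].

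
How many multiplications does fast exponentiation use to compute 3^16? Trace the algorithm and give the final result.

Computing 3^16 by squaring (build up from 3^1; each line after the first costs one multiplication):

3^1 = 3
3^2 = (3^1)^2 = 3^2 = 9
3^4 = (3^2)^2 = 9^2 = 81
3^8 = (3^4)^2 = 81^2 = 6561
3^16 = (3^8)^2 = 6561^2 = 43046721

Result: 43046721
Multiplications needed: 4 (4 lines after 3^1)

3^16 = 43046721. Using exponentiation by squaring, this requires 4 multiplications. The key idea: if the exponent is even, square the half-power; if odd, multiply by the base once.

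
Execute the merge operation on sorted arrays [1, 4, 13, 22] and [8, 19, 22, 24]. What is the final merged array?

Merging process:

Compare 1 vs 8: take 1 from left. Merged: [1]
Compare 4 vs 8: take 4 from left. Merged: [1, 4]
Compare 13 vs 8: take 8 from right. Merged: [1, 4, 8]
Compare 13 vs 19: take 13 from left. Merged: [1, 4, 8, 13]
Compare 22 vs 19: take 19 from right. Merged: [1, 4, 8, 13, 19]
Compare 22 vs 22: take 22 from left. Merged: [1, 4, 8, 13, 19, 22]
Append remaining from right: [22, 24]. Merged: [1, 4, 8, 13, 19, 22, 22, 24]

Final merged array: [1, 4, 8, 13, 19, 22, 22, 24]
Total comparisons: 6

The merged array is [1, 4, 8, 13, 19, 22, 22, 24], requiring 6 comparisons. The merge step runs in O(n) time where n is the total number of elements.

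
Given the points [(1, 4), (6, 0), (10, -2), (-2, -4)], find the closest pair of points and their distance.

Computing all pairwise distances among 4 points:

d((1, 4), (6, 0)) = 6.4031
d((1, 4), (10, -2)) = 10.8167
d((1, 4), (-2, -4)) = 8.544
d((6, 0), (10, -2)) = 4.4721 <-- minimum
d((6, 0), (-2, -4)) = 8.9443
d((10, -2), (-2, -4)) = 12.1655

Closest pair: (6, 0) and (10, -2) with distance 4.4721

The closest pair is (6, 0) and (10, -2) with Euclidean distance 4.4721. For 4 points, brute-force pairwise comparison is shown above. For large n, the divide-and-conquer algorithm (sort by x, recurse on halves, check the dividing strip) achieves O(n log n).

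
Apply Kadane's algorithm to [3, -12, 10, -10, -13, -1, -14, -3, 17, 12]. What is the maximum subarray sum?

Using Kadane's algorithm on [3, -12, 10, -10, -13, -1, -14, -3, 17, 12]:

Scanning through the array:
Position 1 (value -12): max_ending_here = -9, max_so_far = 3
Position 2 (value 10): max_ending_here = 10, max_so_far = 10
Position 3 (value -10): max_ending_here = 0, max_so_far = 10
Position 4 (value -13): max_ending_here = -13, max_so_far = 10
Position 5 (value -1): max_ending_here = -1, max_so_far = 10
Position 6 (value -14): max_ending_here = -14, max_so_far = 10
Position 7 (value -3): max_ending_here = -3, max_so_far = 10
Position 8 (value 17): max_ending_here = 17, max_so_far = 17
Position 9 (value 12): max_ending_here = 29, max_so_far = 29

Maximum subarray: [17, 12]
Maximum sum: 29

The maximum subarray is [17, 12] with sum 29. This subarray runs from index 8 to index 9.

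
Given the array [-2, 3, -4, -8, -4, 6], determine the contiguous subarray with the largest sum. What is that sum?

Using Kadane's algorithm on [-2, 3, -4, -8, -4, 6]:

Scanning through the array:
Position 1 (value 3): max_ending_here = 3, max_so_far = 3
Position 2 (value -4): max_ending_here = -1, max_so_far = 3
Position 3 (value -8): max_ending_here = -8, max_so_far = 3
Position 4 (value -4): max_ending_here = -4, max_so_far = 3
Position 5 (value 6): max_ending_here = 6, max_so_far = 6

Maximum subarray: [6]
Maximum sum: 6

The maximum subarray is [6] with sum 6. This subarray runs from index 5 to index 5.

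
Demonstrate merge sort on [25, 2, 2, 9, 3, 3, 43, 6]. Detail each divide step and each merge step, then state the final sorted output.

Merge sort trace:

Split: [25, 2, 2, 9, 3, 3, 43, 6] -> [25, 2, 2, 9] and [3, 3, 43, 6]
  Split: [25, 2, 2, 9] -> [25, 2] and [2, 9]
    Split: [25, 2] -> [25] and [2]
    Merge: [25] + [2] -> [2, 25]
    Split: [2, 9] -> [2] and [9]
    Merge: [2] + [9] -> [2, 9]
  Merge: [2, 25] + [2, 9] -> [2, 2, 9, 25]
  Split: [3, 3, 43, 6] -> [3, 3] and [43, 6]
    Split: [3, 3] -> [3] and [3]
    Merge: [3] + [3] -> [3, 3]
    Split: [43, 6] -> [43] and [6]
    Merge: [43] + [6] -> [6, 43]
  Merge: [3, 3] + [6, 43] -> [3, 3, 6, 43]
Merge: [2, 2, 9, 25] + [3, 3, 6, 43] -> [2, 2, 3, 3, 6, 9, 25, 43]

Final sorted array: [2, 2, 3, 3, 6, 9, 25, 43]

The merge sort proceeds by recursively splitting the array and merging sorted halves.
After all merges, the sorted array is [2, 2, 3, 3, 6, 9, 25, 43].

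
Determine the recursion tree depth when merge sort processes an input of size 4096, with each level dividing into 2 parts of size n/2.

For divide and conquer with division factor 2:

Problem sizes at each level:
Level 0: 4096
Level 1: 2048
Level 2: 1024
Level 3: 512
Level 4: 256
Level 5: 128
Level 6: 64
Level 7: 32
Level 8: 16
Level 9: 8
Level 10: 4
Level 11: 2
Level 12: 1

The root is level 0 and the size-1 base case is level 12 (the tree spans levels 0 through 12, i.e. 13 levels counting the root), so the depth is the number of divisions: log_2(4096) = 12

The recursion tree depth is log_2(4096) = 12. At each level, the problem size is divided by 2, so it takes 12 divisions to reduce to a base case of size 1. The algorithm makes 2 recursive calls at each level.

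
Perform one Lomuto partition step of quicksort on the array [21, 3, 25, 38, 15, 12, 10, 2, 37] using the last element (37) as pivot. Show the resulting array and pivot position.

Lomuto partition with pivot = 37:

Initial array: [21, 3, 25, 38, 15, 12, 10, 2, 37]

arr[0]=21 <= 37: swap with position 0, array becomes [21, 3, 25, 38, 15, 12, 10, 2, 37]
arr[1]=3 <= 37: swap with position 1, array becomes [21, 3, 25, 38, 15, 12, 10, 2, 37]
arr[2]=25 <= 37: swap with position 2, array becomes [21, 3, 25, 38, 15, 12, 10, 2, 37]
arr[3]=38 > 37: no swap
arr[4]=15 <= 37: swap with position 3, array becomes [21, 3, 25, 15, 38, 12, 10, 2, 37]
arr[5]=12 <= 37: swap with position 4, array becomes [21, 3, 25, 15, 12, 38, 10, 2, 37]
arr[6]=10 <= 37: swap with position 5, array becomes [21, 3, 25, 15, 12, 10, 38, 2, 37]
arr[7]=2 <= 37: swap with position 6, array becomes [21, 3, 25, 15, 12, 10, 2, 38, 37]

Place pivot at position 7: [21, 3, 25, 15, 12, 10, 2, 37, 38]
Pivot position: 7

After partitioning with pivot 37, the array becomes [21, 3, 25, 15, 12, 10, 2, 37, 38]. The pivot is placed at index 7. All elements to the left of the pivot are <= 37, and all elements to the right are > 37.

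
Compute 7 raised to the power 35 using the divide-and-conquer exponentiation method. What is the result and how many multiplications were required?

Computing 7^35 by squaring (build up from 7^1; each line after the first costs one multiplication):

7^1 = 7
7^2 = (7^1)^2 = 7^2 = 49
7^4 = (7^2)^2 = 49^2 = 2401
7^8 = (7^4)^2 = 2401^2 = 5764801
7^16 = (7^8)^2 = 5764801^2 = 33232930569601
7^17 = 7 * 7^16 = 7 * 33232930569601 = 232630513987207
7^34 = (7^17)^2 = 232630513987207^2 = 54116956037952111668959660849
7^35 = 7 * 7^34 = 7 * 54116956037952111668959660849 = 378818692265664781682717625943

Result: 378818692265664781682717625943
Multiplications needed: 7 (7 lines after 7^1)

7^35 = 378818692265664781682717625943. Using exponentiation by squaring, this requires 7 multiplications. The key idea: if the exponent is even, square the half-power; if odd, multiply by the base once.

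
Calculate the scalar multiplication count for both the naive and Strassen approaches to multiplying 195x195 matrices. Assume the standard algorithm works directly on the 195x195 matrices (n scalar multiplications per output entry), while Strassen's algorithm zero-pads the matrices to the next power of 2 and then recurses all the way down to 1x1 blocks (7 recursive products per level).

Matrix multiplication for 195x195 matrices:

Strassen's algorithm requires power-of-2 dimensions. Pad 195x195 to 256x256 (next power of 2).

Standard algorithm: 195^3 = 7414875 multiplications
Strassen's algorithm: 7^(log2(256)) = 7^8 = 5764801 multiplications
Savings: 7414875 - 5764801 = 1650074 multiplications

Standard: 7414875 multiplications (195^3). Strassen: 5764801 multiplications (7^8, after padding to 256x256). Strassen reduces 8 recursive multiplications to 7 at each level.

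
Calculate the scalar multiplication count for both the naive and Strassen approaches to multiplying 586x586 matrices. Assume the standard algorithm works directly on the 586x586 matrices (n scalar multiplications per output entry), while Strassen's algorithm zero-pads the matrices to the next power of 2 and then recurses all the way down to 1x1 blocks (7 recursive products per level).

Matrix multiplication for 586x586 matrices:

Strassen's algorithm requires power-of-2 dimensions. Pad 586x586 to 1024x1024 (next power of 2).

Standard algorithm: 586^3 = 201230056 multiplications
Strassen's algorithm: 7^(log2(1024)) = 7^10 = 282475249 multiplications
Difference: 201230056 - 282475249 = -81245193 (Strassen uses MORE here due to padding overhead — for small or just-over-power-of-2 n, padding can outweigh the per-level savings)

Standard: 201230056 multiplications (586^3). Strassen: 282475249 multiplications (7^10, after padding to 1024x1024). Strassen reduces 8 recursive multiplications to 7 at each level.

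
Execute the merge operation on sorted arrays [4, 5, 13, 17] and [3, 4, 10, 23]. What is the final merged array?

Merging process:

Compare 4 vs 3: take 3 from right. Merged: [3]
Compare 4 vs 4: take 4 from left. Merged: [3, 4]
Compare 5 vs 4: take 4 from right. Merged: [3, 4, 4]
Compare 5 vs 10: take 5 from left. Merged: [3, 4, 4, 5]
Compare 13 vs 10: take 10 from right. Merged: [3, 4, 4, 5, 10]
Compare 13 vs 23: take 13 from left. Merged: [3, 4, 4, 5, 10, 13]
Compare 17 vs 23: take 17 from left. Merged: [3, 4, 4, 5, 10, 13, 17]
Append remaining from right: [23]. Merged: [3, 4, 4, 5, 10, 13, 17, 23]

Final merged array: [3, 4, 4, 5, 10, 13, 17, 23]
Total comparisons: 7

The merged array is [3, 4, 4, 5, 10, 13, 17, 23], requiring 7 comparisons. The merge step runs in O(n) time where n is the total number of elements.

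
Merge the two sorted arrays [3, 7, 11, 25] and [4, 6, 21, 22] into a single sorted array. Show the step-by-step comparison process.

Merging process:

Compare 3 vs 4: take 3 from left. Merged: [3]
Compare 7 vs 4: take 4 from right. Merged: [3, 4]
Compare 7 vs 6: take 6 from right. Merged: [3, 4, 6]
Compare 7 vs 21: take 7 from left. Merged: [3, 4, 6, 7]
Compare 11 vs 21: take 11 from left. Merged: [3, 4, 6, 7, 11]
Compare 25 vs 21: take 21 from right. Merged: [3, 4, 6, 7, 11, 21]
Compare 25 vs 22: take 22 from right. Merged: [3, 4, 6, 7, 11, 21, 22]
Append remaining from left: [25]. Merged: [3, 4, 6, 7, 11, 21, 22, 25]

Final merged array: [3, 4, 6, 7, 11, 21, 22, 25]
Total comparisons: 7

The merged array is [3, 4, 6, 7, 11, 21, 22, 25], requiring 7 comparisons. The merge step runs in O(n) time where n is the total number of elements.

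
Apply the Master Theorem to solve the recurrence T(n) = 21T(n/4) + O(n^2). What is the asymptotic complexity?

Master Theorem for T(n) = 21T(n/4) + O(n^2):

a = 21, b = 4, c = 2
log_b(a) = log_4(21) = 2.1962

Case 1: c = 2 < log_4(21) = 2.1962
T(n) = O(n^(log_4 21))

For T(n) = 21T(n/4) + O(n^2): log_4(21) = 2.1962. This is Case 1 of the Master Theorem (c < log_b(a), work dominated by leaves), giving O(n^(log_4 21)).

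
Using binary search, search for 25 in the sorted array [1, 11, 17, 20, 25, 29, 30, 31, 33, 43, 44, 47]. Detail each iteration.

Binary search for 25 in [1, 11, 17, 20, 25, 29, 30, 31, 33, 43, 44, 47]:

lo=0, hi=11, mid=5, arr[mid]=29 -> 29 > 25, search left half
lo=0, hi=4, mid=2, arr[mid]=17 -> 17 < 25, search right half
lo=3, hi=4, mid=3, arr[mid]=20 -> 20 < 25, search right half
lo=4, hi=4, mid=4, arr[mid]=25 -> Found target at index 4!

Binary search finds 25 at index 4 after 4 comparisons. The search repeatedly halves the search space by comparing with the middle element.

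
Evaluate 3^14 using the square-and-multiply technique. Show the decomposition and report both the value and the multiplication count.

Computing 3^14 by squaring (build up from 3^1; each line after the first costs one multiplication):

3^1 = 3
3^2 = (3^1)^2 = 3^2 = 9
3^3 = 3 * 3^2 = 3 * 9 = 27
3^6 = (3^3)^2 = 27^2 = 729
3^7 = 3 * 3^6 = 3 * 729 = 2187
3^14 = (3^7)^2 = 2187^2 = 4782969

Result: 4782969
Multiplications needed: 5 (5 lines after 3^1)

3^14 = 4782969. Using exponentiation by squaring, this requires 5 multiplications. The key idea: if the exponent is even, square the half-power; if odd, multiply by the base once.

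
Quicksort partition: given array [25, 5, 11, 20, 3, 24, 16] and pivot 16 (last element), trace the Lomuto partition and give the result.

Lomuto partition with pivot = 16:

Initial array: [25, 5, 11, 20, 3, 24, 16]

arr[0]=25 > 16: no swap
arr[1]=5 <= 16: swap with position 0, array becomes [5, 25, 11, 20, 3, 24, 16]
arr[2]=11 <= 16: swap with position 1, array becomes [5, 11, 25, 20, 3, 24, 16]
arr[3]=20 > 16: no swap
arr[4]=3 <= 16: swap with position 2, array becomes [5, 11, 3, 20, 25, 24, 16]
arr[5]=24 > 16: no swap

Place pivot at position 3: [5, 11, 3, 16, 25, 24, 20]
Pivot position: 3

After partitioning with pivot 16, the array becomes [5, 11, 3, 16, 25, 24, 20]. The pivot is placed at index 3. All elements to the left of the pivot are <= 16, and all elements to the right are > 16.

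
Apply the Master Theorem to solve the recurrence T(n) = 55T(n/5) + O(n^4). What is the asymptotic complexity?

Master Theorem for T(n) = 55T(n/5) + O(n^4):

a = 55, b = 5, c = 4
log_b(a) = log_5(55) = 2.4899

Case 3: c = 4 > log_5(55) = 2.4899
T(n) = O(n^4) = O(n^4)

For T(n) = 55T(n/5) + O(n^4): log_5(55) = 2.4899. This is Case 3 of the Master Theorem (c > log_b(a), work dominated by root), giving O(n^4).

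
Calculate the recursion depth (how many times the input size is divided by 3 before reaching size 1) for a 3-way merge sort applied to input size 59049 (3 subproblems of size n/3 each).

For divide and conquer with division factor 3:

Problem sizes at each level:
Level 0: 59049
Level 1: 19683
Level 2: 6561
Level 3: 2187
Level 4: 729
Level 5: 243
Level 6: 81
Level 7: 27
Level 8: 9
Level 9: 3
Level 10: 1

The root is level 0 and the size-1 base case is level 10 (the tree spans levels 0 through 10, i.e. 11 levels counting the root), so the depth is the number of divisions: log_3(59049) = 10

The recursion tree depth is log_3(59049) = 10. At each level, the problem size is divided by 3, so it takes 10 divisions to reduce to a base case of size 1. The algorithm makes 3 recursive calls at each level.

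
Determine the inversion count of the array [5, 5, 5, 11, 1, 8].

Finding inversions in [5, 5, 5, 11, 1, 8]:

(0, 4): arr[0]=5 > arr[4]=1
(1, 4): arr[1]=5 > arr[4]=1
(2, 4): arr[2]=5 > arr[4]=1
(3, 4): arr[3]=11 > arr[4]=1
(3, 5): arr[3]=11 > arr[5]=8

Total inversions: 5

The array has 5 inversion(s): (0,4), (1,4), (2,4), (3,4), (3,5). Each pair (i,j) satisfies i < j and arr[i] > arr[j].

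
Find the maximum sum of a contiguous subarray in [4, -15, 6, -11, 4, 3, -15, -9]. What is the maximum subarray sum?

Using Kadane's algorithm on [4, -15, 6, -11, 4, 3, -15, -9]:

Scanning through the array:
Position 1 (value -15): max_ending_here = -11, max_so_far = 4
Position 2 (value 6): max_ending_here = 6, max_so_far = 6
Position 3 (value -11): max_ending_here = -5, max_so_far = 6
Position 4 (value 4): max_ending_here = 4, max_so_far = 6
Position 5 (value 3): max_ending_here = 7, max_so_far = 7
Position 6 (value -15): max_ending_here = -8, max_so_far = 7
Position 7 (value -9): max_ending_here = -9, max_so_far = 7

Maximum subarray: [4, 3]
Maximum sum: 7

The maximum subarray is [4, 3] with sum 7. This subarray runs from index 4 to index 5.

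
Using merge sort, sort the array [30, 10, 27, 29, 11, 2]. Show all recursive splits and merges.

Merge sort trace:

Split: [30, 10, 27, 29, 11, 2] -> [30, 10, 27] and [29, 11, 2]
  Split: [30, 10, 27] -> [30] and [10, 27]
    Split: [10, 27] -> [10] and [27]
    Merge: [10] + [27] -> [10, 27]
  Merge: [30] + [10, 27] -> [10, 27, 30]
  Split: [29, 11, 2] -> [29] and [11, 2]
    Split: [11, 2] -> [11] and [2]
    Merge: [11] + [2] -> [2, 11]
  Merge: [29] + [2, 11] -> [2, 11, 29]
Merge: [10, 27, 30] + [2, 11, 29] -> [2, 10, 11, 27, 29, 30]

Final sorted array: [2, 10, 11, 27, 29, 30]

The merge sort proceeds by recursively splitting the array and merging sorted halves.
After all merges, the sorted array is [2, 10, 11, 27, 29, 30].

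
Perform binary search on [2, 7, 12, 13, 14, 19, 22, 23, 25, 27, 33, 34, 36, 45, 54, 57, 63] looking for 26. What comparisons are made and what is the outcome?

Binary search for 26 in [2, 7, 12, 13, 14, 19, 22, 23, 25, 27, 33, 34, 36, 45, 54, 57, 63]:

lo=0, hi=16, mid=8, arr[mid]=25 -> 25 < 26, search right half
lo=9, hi=16, mid=12, arr[mid]=36 -> 36 > 26, search left half
lo=9, hi=11, mid=10, arr[mid]=33 -> 33 > 26, search left half
lo=9, hi=9, mid=9, arr[mid]=27 -> 27 > 26, search left half
lo=9 > hi=8, target 26 not found

Binary search determines that 26 is not in the array after 4 comparisons. The search space was exhausted without finding the target.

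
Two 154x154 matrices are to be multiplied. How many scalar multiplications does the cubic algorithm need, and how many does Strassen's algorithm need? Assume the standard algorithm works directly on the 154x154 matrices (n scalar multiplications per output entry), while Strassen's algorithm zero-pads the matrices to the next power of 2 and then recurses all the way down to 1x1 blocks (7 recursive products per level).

Matrix multiplication for 154x154 matrices:

Strassen's algorithm requires power-of-2 dimensions. Pad 154x154 to 256x256 (next power of 2).

Standard algorithm: 154^3 = 3652264 multiplications
Strassen's algorithm: 7^(log2(256)) = 7^8 = 5764801 multiplications
Difference: 3652264 - 5764801 = -2112537 (Strassen uses MORE here due to padding overhead — for small or just-over-power-of-2 n, padding can outweigh the per-level savings)

Standard: 3652264 multiplications (154^3). Strassen: 5764801 multiplications (7^8, after padding to 256x256). Strassen reduces 8 recursive multiplications to 7 at each level.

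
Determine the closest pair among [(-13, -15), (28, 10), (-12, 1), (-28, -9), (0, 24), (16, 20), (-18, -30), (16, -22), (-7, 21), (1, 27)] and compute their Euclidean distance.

Computing all pairwise distances among 10 points:

d((-13, -15), (28, 10)) = 48.0208
d((-13, -15), (-12, 1)) = 16.0312
d((-13, -15), (-28, -9)) = 16.1555
d((-13, -15), (0, 24)) = 41.1096
d((-13, -15), (16, 20)) = 45.4533
d((-13, -15), (-18, -30)) = 15.8114
d((-13, -15), (16, -22)) = 29.8329
d((-13, -15), (-7, 21)) = 36.4966
d((-13, -15), (1, 27)) = 44.2719
d((28, 10), (-12, 1)) = 41.0
d((28, 10), (-28, -9)) = 59.1354
d((28, 10), (0, 24)) = 31.305
d((28, 10), (16, 20)) = 15.6205
d((28, 10), (-18, -30)) = 60.959
d((28, 10), (16, -22)) = 34.176
d((28, 10), (-7, 21)) = 36.6879
d((28, 10), (1, 27)) = 31.9061
d((-12, 1), (-28, -9)) = 18.868
d((-12, 1), (0, 24)) = 25.9422
d((-12, 1), (16, 20)) = 33.8378
d((-12, 1), (-18, -30)) = 31.5753
d((-12, 1), (16, -22)) = 36.2353
d((-12, 1), (-7, 21)) = 20.6155
d((-12, 1), (1, 27)) = 29.0689
d((-28, -9), (0, 24)) = 43.2782
d((-28, -9), (16, 20)) = 52.6972
d((-28, -9), (-18, -30)) = 23.2594
d((-28, -9), (16, -22)) = 45.8803
d((-28, -9), (-7, 21)) = 36.6197
d((-28, -9), (1, 27)) = 46.2277
d((0, 24), (16, 20)) = 16.4924
d((0, 24), (-18, -30)) = 56.921
d((0, 24), (16, -22)) = 48.7032
d((0, 24), (-7, 21)) = 7.6158
d((0, 24), (1, 27)) = 3.1623 <-- minimum
d((16, 20), (-18, -30)) = 60.4649
d((16, 20), (16, -22)) = 42.0
d((16, 20), (-7, 21)) = 23.0217
d((16, 20), (1, 27)) = 16.5529
d((-18, -30), (16, -22)) = 34.9285
d((-18, -30), (-7, 21)) = 52.1728
d((-18, -30), (1, 27)) = 60.0833
d((16, -22), (-7, 21)) = 48.7647
d((16, -22), (1, 27)) = 51.2445
d((-7, 21), (1, 27)) = 10.0

Closest pair: (0, 24) and (1, 27) with distance 3.1623

The closest pair is (0, 24) and (1, 27) with Euclidean distance 3.1623. For 10 points, brute-force pairwise comparison is shown above. For large n, the divide-and-conquer algorithm (sort by x, recurse on halves, check the dividing strip) achieves O(n log n).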